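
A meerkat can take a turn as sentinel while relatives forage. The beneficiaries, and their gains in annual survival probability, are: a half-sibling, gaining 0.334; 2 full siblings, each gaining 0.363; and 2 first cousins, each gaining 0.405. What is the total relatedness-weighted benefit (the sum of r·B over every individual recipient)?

r to a half-sibling = 1/4 (half-sibs share one parent — one path of length 2: r = (1/2)^2 = 1/4).
r to a full sibling = 1/2 (full sibs share both parents — two paths of length 2: r = 2·(1/2)^2 = 1/2).
r to a first cousin = 0.125 (first cousins share one grandparent pair — two paths of length 4: r = 2·(1/2)^4 = 1/8).
Summing one r·B term per recipient: 1·0.25·0.334 + 2·0.5·0.363 + 2·0.125·0.405 = 0.54775.

0.54775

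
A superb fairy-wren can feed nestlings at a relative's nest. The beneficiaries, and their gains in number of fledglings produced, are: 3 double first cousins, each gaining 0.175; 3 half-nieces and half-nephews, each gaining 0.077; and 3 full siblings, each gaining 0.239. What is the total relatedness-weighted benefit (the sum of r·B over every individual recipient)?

r to a double first cousin = 1/4 (double first cousins share both grandparent pairs — four paths of length 4: r = 4·(1/2)^4 = 1/4).
r to a half-niece or half-nephew = 0.125 (half-aunt/uncle↔niece/nephew: one path of length 3: r = (1/2)^3 = 1/8).
r to a full sibling = 0.5 (full sibs share both parents — two paths of length 2: r = 2·(1/2)^2 = 1/2).
Summing one r·B term per recipient: 3·0.25·0.175 + 3·0.125·0.077 + 3·0.5·0.239 = 0.518625.

0.518625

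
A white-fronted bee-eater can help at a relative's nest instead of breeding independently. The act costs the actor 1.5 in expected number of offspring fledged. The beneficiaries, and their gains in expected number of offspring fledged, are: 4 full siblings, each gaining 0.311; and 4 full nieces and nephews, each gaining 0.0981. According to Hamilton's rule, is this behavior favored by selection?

No

Hamilton's rule: the trait is favored when the sum of r·B over every recipient exceeds the actor's cost C.
r to a full sibling = 0.5 (full sibs share both parents — two paths of length 2: r = 2·(1/2)^2 = 1/2).
r to a full niece or nephew = 0.25 (full aunt/uncle↔niece/nephew: two paths of length 3 through the shared grandparent pair: r = 2·(1/2)^3 = 1/4).
Summing one r·B term per recipient: 4·0.5·0.311 + 4·0.25·0.0981 = 0.7201.
0.7201 < 1.5: the indirect benefit is less than the cost.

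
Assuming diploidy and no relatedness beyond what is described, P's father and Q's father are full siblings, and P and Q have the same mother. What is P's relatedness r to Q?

Independent pedigree routes through distinct common ancestors add.
P and Q are related in two ways: first cousins through their fathers (r = 1/8) and half-sibs through their shared mother (r = 1/4).
r = 1/8 + 1/4 = 0.375.

0.375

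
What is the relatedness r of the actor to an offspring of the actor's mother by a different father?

Each parent–offspring link contributes a factor of 1/2, and independent paths through distinct common ancestors add.
Half-sibs share one parent — one path of length 2: r = (1/2)^2 = 1/4.

0.25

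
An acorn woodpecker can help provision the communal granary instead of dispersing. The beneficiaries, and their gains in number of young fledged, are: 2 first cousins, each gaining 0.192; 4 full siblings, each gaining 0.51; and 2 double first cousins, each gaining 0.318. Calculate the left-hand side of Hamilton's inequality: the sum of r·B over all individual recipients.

1.227

r to a first cousin = 1/8 (first cousins share one grandparent pair — two paths of length 4: r = 2·(1/2)^4 = 1/8).
r to a full sibling = 1/2 (full sibs share both parents — two paths of length 2: r = 2·(1/2)^2 = 1/2).
r to a double first cousin = 1/4 (double first cousins share both grandparent pairs — four paths of length 4: r = 4·(1/2)^4 = 1/4).
Summing one r·B term per recipient: 2·0.125·0.192 + 4·0.5·0.51 + 2·0.25·0.318 = 1.227.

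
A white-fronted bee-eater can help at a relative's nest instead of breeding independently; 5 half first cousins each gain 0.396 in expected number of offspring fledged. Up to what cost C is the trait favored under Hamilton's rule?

0.12375

r to a half first cousin = 1/16 (half first cousins share one grandparent — one path of length 4: r = (1/2)^4 = 1/16).
Hamilton's rule: n·r·B > C, so the trait is favored while C < n·r·B = 5·0.0625·0.396 = 0.12375.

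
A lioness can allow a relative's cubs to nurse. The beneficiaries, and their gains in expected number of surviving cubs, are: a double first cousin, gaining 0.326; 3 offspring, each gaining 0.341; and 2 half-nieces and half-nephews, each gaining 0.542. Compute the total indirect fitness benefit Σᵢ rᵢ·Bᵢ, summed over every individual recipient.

r to a double first cousin = 0.25 (double first cousins share both grandparent pairs — four paths of length 4: r = 4·(1/2)^4 = 1/4).
r to an offspring = 1/2 (one parent–offspring link: r = (1/2)^1 = 1/2).
r to a half-niece or half-nephew = 0.125 (half-aunt/uncle↔niece/nephew: one path of length 3: r = (1/2)^3 = 1/8).
Summing one r·B term per recipient: 1·0.25·0.326 + 3·0.5·0.341 + 2·0.125·0.542 = 0.7285.

0.7285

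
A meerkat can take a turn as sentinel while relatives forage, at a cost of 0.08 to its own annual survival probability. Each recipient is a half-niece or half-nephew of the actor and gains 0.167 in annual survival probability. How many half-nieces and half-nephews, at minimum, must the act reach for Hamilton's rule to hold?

4

r to a half-niece or half-nephew = 1/8 (half-aunt/uncle↔niece/nephew: one path of length 3: r = (1/2)^3 = 1/8).
Hamilton's rule: n·r·B > C  ⇒  n > C/(r·B) = 0.08/(0.125·0.167) = 3.832.
The smallest integer exceeding 3.832 is 4.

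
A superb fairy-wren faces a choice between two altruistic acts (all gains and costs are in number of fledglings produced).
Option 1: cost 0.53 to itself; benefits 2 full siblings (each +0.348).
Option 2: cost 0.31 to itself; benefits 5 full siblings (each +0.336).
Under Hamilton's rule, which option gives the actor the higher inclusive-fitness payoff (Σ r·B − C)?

Option 2

Option 1: r to a full sibling = 0.5.
Option 1: Σ r·B − C = (2·0.5·0.348) − 0.53 = -0.182.
Option 2: r to a full sibling = 0.5.
Option 2: Σ r·B − C = (5·0.5·0.336) − 0.31 = 0.53.
Option 2 has the higher net inclusive-fitness payoff.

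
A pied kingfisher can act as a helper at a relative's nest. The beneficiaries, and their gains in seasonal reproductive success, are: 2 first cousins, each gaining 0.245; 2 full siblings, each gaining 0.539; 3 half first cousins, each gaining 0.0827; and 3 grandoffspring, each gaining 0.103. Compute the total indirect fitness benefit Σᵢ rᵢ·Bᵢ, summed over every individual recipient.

0.69300625

r to a first cousin = 0.125 (first cousins share one grandparent pair — two paths of length 4: r = 2·(1/2)^4 = 1/8).
r to a full sibling = 0.5 (full sibs share both parents — two paths of length 2: r = 2·(1/2)^2 = 1/2).
r to a half first cousin = 1/16 (half first cousins share one grandparent — one path of length 4: r = (1/2)^4 = 1/16).
r to a grandoffspring = 1/4 (two parent–offspring links: r = (1/2)^2 = 1/4).
Summing one r·B term per recipient: 2·0.125·0.245 + 2·0.5·0.539 + 3·0.0625·0.0827 + 3·0.25·0.103 = 0.69300625.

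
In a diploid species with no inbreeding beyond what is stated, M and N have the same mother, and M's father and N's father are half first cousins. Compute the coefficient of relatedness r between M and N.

0.265625

Relatedness sums over independent paths through distinct common ancestors.
M and N are related in two ways: half-sibs through their shared mother (r = 1/4) and half second cousins through their fathers (r = 1/64).
r = 1/4 + 1/64 = 17/64 = 0.265625.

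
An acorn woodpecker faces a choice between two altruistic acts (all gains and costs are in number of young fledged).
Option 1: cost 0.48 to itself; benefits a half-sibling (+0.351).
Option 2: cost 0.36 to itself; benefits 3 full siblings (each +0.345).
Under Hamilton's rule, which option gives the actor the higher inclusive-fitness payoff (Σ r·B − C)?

Option 2

Option 1: r to a half-sibling = 0.25.
Option 1: Σ r·B − C = (1·0.25·0.351) − 0.48 = -0.39225.
Option 2: r to a full sibling = 0.5.
Option 2: Σ r·B − C = (3·0.5·0.345) − 0.36 = 0.1575.
Option 2 has the higher net inclusive-fitness payoff.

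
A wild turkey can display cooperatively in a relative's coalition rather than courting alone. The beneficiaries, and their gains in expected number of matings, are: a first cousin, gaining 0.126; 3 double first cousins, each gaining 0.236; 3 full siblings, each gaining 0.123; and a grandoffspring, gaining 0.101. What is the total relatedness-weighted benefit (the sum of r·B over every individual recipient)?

0.4025

r to a first cousin = 1/8 (first cousins share one grandparent pair — two paths of length 4: r = 2·(1/2)^4 = 1/8).
r to a double first cousin = 1/4 (double first cousins share both grandparent pairs — four paths of length 4: r = 4·(1/2)^4 = 1/4).
r to a full sibling = 1/2 (full sibs share both parents — two paths of length 2: r = 2·(1/2)^2 = 1/2).
r to a grandoffspring = 0.25 (two parent–offspring links: r = (1/2)^2 = 1/4).
Summing one r·B term per recipient: 1·0.125·0.126 + 3·0.25·0.236 + 3·0.5·0.123 + 1·0.25·0.101 = 0.4025.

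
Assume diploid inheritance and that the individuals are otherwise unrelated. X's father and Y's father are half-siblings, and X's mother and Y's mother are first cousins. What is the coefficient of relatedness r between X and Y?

0.09375

Independent pedigree routes through distinct common ancestors add.
X and Y are related in two ways: half first cousins through their fathers (r = 1/16) and second cousins through their mothers (r = 1/32).
r = 1/16 + 1/32 = 0.09375.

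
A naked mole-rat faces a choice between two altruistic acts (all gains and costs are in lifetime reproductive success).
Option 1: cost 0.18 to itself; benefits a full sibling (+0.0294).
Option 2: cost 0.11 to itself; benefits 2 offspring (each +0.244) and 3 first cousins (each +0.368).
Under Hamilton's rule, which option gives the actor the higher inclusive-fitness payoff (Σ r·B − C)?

Option 1: r to a full sibling = 0.5.
Option 1: Σ r·B − C = (1·0.5·0.0294) − 0.18 = -0.1653.
Option 2: r to an offspring = 0.5.
Option 2: r to a first cousin = 0.125.
Option 2: Σ r·B − C = (2·0.5·0.244 + 3·0.125·0.368) − 0.11 = 0.272.
Option 2 has the higher net inclusive-fitness payoff.

Option 2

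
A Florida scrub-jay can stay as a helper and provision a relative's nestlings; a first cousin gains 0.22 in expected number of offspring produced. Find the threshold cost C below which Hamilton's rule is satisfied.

0.0275

r to a first cousin = 0.125 (first cousins share one grandparent pair — two paths of length 4: r = 2·(1/2)^4 = 1/8).
Hamilton's rule: n·r·B > C, so the trait is favored while C < n·r·B = 1·0.125·0.22 = 0.0275.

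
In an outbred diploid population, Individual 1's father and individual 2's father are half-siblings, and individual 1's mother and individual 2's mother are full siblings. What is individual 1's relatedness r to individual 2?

Wright's path rule: contributions from independent ancestry routes add.
Individual 1 and individual 2 are related in two ways: half first cousins through their fathers (r = 1/16) and first cousins through their mothers (r = 1/8).
r = 1/16 + 1/8 = 0.1875.

0.1875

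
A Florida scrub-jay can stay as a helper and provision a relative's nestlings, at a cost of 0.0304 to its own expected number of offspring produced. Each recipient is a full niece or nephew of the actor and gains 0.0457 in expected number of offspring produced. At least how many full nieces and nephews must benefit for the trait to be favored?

3

r to a full niece or nephew = 1/4 (full aunt/uncle↔niece/nephew: two paths of length 3 through the shared grandparent pair: r = 2·(1/2)^3 = 1/4).
Hamilton's rule: n·r·B > C  ⇒  n > C/(r·B) = 0.0304/(0.25·0.0457) = 2.661.
The smallest integer exceeding 2.661 is 3.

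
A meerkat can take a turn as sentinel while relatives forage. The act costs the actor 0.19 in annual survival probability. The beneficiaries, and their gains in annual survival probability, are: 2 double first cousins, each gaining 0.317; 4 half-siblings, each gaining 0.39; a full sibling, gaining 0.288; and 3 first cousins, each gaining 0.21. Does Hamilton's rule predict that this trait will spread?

Yes

Hamilton's rule: the trait is favored when the sum of r·B over every recipient exceeds the actor's cost C.
r to a double first cousin = 0.25 (double first cousins share both grandparent pairs — four paths of length 4: r = 4·(1/2)^4 = 1/4).
r to a half-sibling = 0.25 (half-sibs share one parent — one path of length 2: r = (1/2)^2 = 1/4).
r to a full sibling = 0.5 (full sibs share both parents — two paths of length 2: r = 2·(1/2)^2 = 1/2).
r to a first cousin = 0.125 (first cousins share one grandparent pair — two paths of length 4: r = 2·(1/2)^4 = 1/8).
Summing one r·B term per recipient: 2·0.25·0.317 + 4·0.25·0.39 + 1·0.5·0.288 + 3·0.125·0.21 = 0.77125.
0.77125 > 0.19: the indirect benefit exceeds the cost.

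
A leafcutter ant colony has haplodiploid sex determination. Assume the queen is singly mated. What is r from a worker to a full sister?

0.75

Haplodiploid full sisters inherit their father's entire haploid genome identically (contributing 1/2) and on average half of their mother's contribution (1/2 · 1/2 = 1/4); r = 1/2 + 1/4 = 3/4.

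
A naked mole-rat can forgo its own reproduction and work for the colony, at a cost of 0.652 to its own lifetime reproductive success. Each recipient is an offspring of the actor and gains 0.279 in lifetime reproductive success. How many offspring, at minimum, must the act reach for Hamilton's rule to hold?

r to an offspring = 1/2 (one parent–offspring link: r = (1/2)^1 = 1/2).
Hamilton's rule: n·r·B > C  ⇒  n > C/(r·B) = 0.652/(0.5·0.279) = 4.674.
The smallest integer exceeding 4.674 is 5.

5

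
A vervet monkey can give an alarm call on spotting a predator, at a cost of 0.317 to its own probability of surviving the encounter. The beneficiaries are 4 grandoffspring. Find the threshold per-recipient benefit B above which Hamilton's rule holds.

r to a grandoffspring = 0.25 (two parent–offspring links: r = (1/2)^2 = 1/4).
Hamilton's rule with n recipients of equal r: n·r·B > C, so B > C/(n·r) = 0.317/(4·0.25) = 0.317.

0.317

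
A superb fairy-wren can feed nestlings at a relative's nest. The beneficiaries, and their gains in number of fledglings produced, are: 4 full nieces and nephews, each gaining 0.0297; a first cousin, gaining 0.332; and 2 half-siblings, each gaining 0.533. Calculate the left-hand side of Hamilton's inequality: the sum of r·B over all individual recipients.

0.3377

r to a full niece or nephew = 1/4 (full aunt/uncle↔niece/nephew: two paths of length 3 through the shared grandparent pair: r = 2·(1/2)^3 = 1/4).
r to a first cousin = 1/8 (first cousins share one grandparent pair — two paths of length 4: r = 2·(1/2)^4 = 1/8).
r to a half-sibling = 1/4 (half-sibs share one parent — one path of length 2: r = (1/2)^2 = 1/4).
Summing one r·B term per recipient: 4·0.25·0.0297 + 1·0.125·0.332 + 2·0.25·0.533 = 0.3377.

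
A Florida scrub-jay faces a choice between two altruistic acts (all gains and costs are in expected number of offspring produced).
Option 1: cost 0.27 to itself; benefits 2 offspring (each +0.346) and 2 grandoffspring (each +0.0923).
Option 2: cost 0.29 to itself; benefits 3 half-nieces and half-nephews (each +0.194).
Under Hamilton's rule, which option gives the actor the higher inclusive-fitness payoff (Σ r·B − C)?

Option 1

Option 1: r to an offspring = 0.5.
Option 1: r to a grandoffspring = 0.25.
Option 1: Σ r·B − C = (2·0.5·0.346 + 2·0.25·0.0923) − 0.27 = 0.12215.
Option 2: r to a half-niece or half-nephew = 0.125.
Option 2: Σ r·B − C = (3·0.125·0.194) − 0.29 = -0.21725.
Option 1 has the higher net inclusive-fitness payoff.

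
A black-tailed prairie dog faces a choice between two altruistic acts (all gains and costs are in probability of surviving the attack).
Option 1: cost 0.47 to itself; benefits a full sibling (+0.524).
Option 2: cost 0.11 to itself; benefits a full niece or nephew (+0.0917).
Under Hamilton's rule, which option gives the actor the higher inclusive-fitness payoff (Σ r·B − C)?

Option 1: r to a full sibling = 0.5.
Option 1: Σ r·B − C = (1·0.5·0.524) − 0.47 = -0.208.
Option 2: r to a full niece or nephew = 0.25.
Option 2: Σ r·B − C = (1·0.25·0.0917) − 0.11 = -0.087075.
Option 2 has the higher net inclusive-fitness payoff.

Option 2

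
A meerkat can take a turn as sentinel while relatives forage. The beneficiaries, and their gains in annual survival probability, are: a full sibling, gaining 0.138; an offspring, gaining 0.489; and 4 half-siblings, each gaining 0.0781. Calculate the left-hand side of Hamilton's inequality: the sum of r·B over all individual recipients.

0.3916

r to a full sibling = 1/2 (full sibs share both parents — two paths of length 2: r = 2·(1/2)^2 = 1/2).
r to an offspring = 1/2 (one parent–offspring link: r = (1/2)^1 = 1/2).
r to a half-sibling = 0.25 (half-sibs share one parent — one path of length 2: r = (1/2)^2 = 1/4).
Summing one r·B term per recipient: 1·0.5·0.138 + 1·0.5·0.489 + 4·0.25·0.0781 = 0.3916.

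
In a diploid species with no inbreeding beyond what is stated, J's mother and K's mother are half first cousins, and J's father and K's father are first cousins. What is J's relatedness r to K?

0.046875

Wright's path rule: contributions from independent ancestry routes add.
J and K are related in two ways: half second cousins through their mothers (r = 1/64) and second cousins through their fathers (r = 1/32).
r = 1/64 + 1/32 = 0.046875.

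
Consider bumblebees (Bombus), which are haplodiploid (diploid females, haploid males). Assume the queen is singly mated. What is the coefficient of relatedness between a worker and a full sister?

0.75

Haplodiploid full sisters inherit their father's entire haploid genome identically (contributing 1/2) and on average half of their mother's contribution (1/2 · 1/2 = 1/4); r = 1/2 + 1/4 = 3/4.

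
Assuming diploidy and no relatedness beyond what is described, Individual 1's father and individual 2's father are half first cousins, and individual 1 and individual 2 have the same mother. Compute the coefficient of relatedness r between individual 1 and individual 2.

0.265625

Wright's path rule: contributions from independent ancestry routes add.
Individual 1 and individual 2 are related in two ways: half second cousins through their fathers (r = 1/64) and half-sibs through their shared mother (r = 1/4).
r = 1/64 + 1/4 = 0.265625.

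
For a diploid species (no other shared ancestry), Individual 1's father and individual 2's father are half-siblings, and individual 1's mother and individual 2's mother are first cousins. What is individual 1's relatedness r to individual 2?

0.09375

Wright's path rule: contributions from independent ancestry routes add.
Individual 1 and individual 2 are related in two ways: half first cousins through their fathers (r = 1/16) and second cousins through their mothers (r = 1/32).
r = 1/16 + 1/32 = 3/32 = 0.09375.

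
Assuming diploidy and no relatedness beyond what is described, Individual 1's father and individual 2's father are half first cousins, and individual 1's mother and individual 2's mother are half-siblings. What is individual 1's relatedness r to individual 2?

0.078125

Independent pedigree routes through distinct common ancestors add.
Individual 1 and individual 2 are related in two ways: half second cousins through their fathers (r = 1/64) and half first cousins through their mothers (r = 1/16).
r = 1/64 + 1/16 = 5/64 = 0.078125.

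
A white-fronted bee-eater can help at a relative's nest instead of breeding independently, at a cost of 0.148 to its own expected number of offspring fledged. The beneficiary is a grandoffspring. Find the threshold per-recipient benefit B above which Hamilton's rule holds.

0.592

r to a grandoffspring = 0.25 (two parent–offspring links: r = (1/2)^2 = 1/4).
Hamilton's rule with n recipients of equal r: n·r·B > C, so B > C/(n·r) = 0.148/(1·0.25) = 0.592.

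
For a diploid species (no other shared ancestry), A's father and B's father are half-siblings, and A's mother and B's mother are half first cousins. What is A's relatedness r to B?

With two independent routes of shared ancestry, r is the sum of the two contributions.
A and B are related in two ways: half first cousins through their fathers (r = 1/16) and half second cousins through their mothers (r = 1/64).
r = 1/16 + 1/64 = 0.078125.

0.078125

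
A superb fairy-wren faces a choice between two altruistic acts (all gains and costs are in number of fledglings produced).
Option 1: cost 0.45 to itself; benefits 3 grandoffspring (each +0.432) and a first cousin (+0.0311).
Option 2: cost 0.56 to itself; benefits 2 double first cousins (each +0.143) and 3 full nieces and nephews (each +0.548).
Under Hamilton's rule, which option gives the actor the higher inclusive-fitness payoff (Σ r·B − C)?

Option 2

Option 1: r to a grandoffspring = 0.25.
Option 1: r to a first cousin = 0.125.
Option 1: Σ r·B − C = (3·0.25·0.432 + 1·0.125·0.0311) − 0.45 = -0.1221125.
Option 2: r to a double first cousin = 0.25.
Option 2: r to a full niece or nephew = 0.25.
Option 2: Σ r·B − C = (2·0.25·0.143 + 3·0.25·0.548) − 0.56 = -0.0775.
Option 2 has the higher net inclusive-fitness payoff.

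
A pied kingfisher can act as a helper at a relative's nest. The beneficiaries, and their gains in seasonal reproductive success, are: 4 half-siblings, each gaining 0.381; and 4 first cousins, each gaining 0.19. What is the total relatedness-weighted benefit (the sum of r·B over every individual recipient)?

r to a half-sibling = 0.25 (half-sibs share one parent — one path of length 2: r = (1/2)^2 = 1/4).
r to a first cousin = 1/8 (first cousins share one grandparent pair — two paths of length 4: r = 2·(1/2)^4 = 1/8).
Summing one r·B term per recipient: 4·0.25·0.381 + 4·0.125·0.19 = 0.476.

0.476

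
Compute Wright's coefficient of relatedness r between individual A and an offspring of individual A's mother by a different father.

0.25

Each parent–offspring link contributes a factor of 1/2, and independent paths through distinct common ancestors add.
Half-sibs share one parent — one path of length 2: r = (1/2)^2 = 1/4.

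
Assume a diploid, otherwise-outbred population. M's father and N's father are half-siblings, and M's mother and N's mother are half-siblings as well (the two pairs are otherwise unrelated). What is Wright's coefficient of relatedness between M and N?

Wright's path rule: contributions from independent ancestry routes add.
M and N are related in two ways: half first cousins through their fathers (r = 1/16) and half first cousins through their mothers (r = 1/16).
r = 1/16 + 1/16 = 0.125.

0.125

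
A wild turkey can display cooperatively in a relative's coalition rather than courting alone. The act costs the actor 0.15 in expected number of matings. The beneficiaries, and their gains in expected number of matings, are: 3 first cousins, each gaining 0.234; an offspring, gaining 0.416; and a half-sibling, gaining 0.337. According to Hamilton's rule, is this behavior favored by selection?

Hamilton's rule: the trait is favored when the sum of r·B over every recipient exceeds the actor's cost C.
r to a first cousin = 0.125 (first cousins share one grandparent pair — two paths of length 4: r = 2·(1/2)^4 = 1/8).
r to an offspring = 1/2 (one parent–offspring link: r = (1/2)^1 = 1/2).
r to a half-sibling = 0.25 (half-sibs share one parent — one path of length 2: r = (1/2)^2 = 1/4).
Summing one r·B term per recipient: 3·0.125·0.234 + 1·0.5·0.416 + 1·0.25·0.337 = 0.38.
0.38 > 0.15: the indirect benefit exceeds the cost.

Yes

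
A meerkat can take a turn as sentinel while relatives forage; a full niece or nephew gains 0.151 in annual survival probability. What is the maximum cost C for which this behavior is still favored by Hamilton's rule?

r to a full niece or nephew = 1/4 (full aunt/uncle↔niece/nephew: two paths of length 3 through the shared grandparent pair: r = 2·(1/2)^3 = 1/4).
Hamilton's rule: n·r·B > C, so the trait is favored while C < n·r·B = 1·0.25·0.151 = 0.03775.

0.03775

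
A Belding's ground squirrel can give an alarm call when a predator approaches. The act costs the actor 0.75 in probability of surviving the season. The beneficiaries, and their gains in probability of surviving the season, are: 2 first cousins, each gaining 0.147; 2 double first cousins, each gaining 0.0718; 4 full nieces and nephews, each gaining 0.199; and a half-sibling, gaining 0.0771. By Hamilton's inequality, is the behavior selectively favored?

No

Hamilton's rule: the trait is favored when the sum of r·B over every recipient exceeds the actor's cost C.
r to a first cousin = 0.125 (first cousins share one grandparent pair — two paths of length 4: r = 2·(1/2)^4 = 1/8).
r to a double first cousin = 0.25 (double first cousins share both grandparent pairs — four paths of length 4: r = 4·(1/2)^4 = 1/4).
r to a full niece or nephew = 1/4 (full aunt/uncle↔niece/nephew: two paths of length 3 through the shared grandparent pair: r = 2·(1/2)^3 = 1/4).
r to a half-sibling = 1/4 (half-sibs share one parent — one path of length 2: r = (1/2)^2 = 1/4).
Summing one r·B term per recipient: 2·0.125·0.147 + 2·0.25·0.0718 + 4·0.25·0.199 + 1·0.25·0.0771 = 0.290925.
0.290925 < 0.75: the indirect benefit is less than the cost.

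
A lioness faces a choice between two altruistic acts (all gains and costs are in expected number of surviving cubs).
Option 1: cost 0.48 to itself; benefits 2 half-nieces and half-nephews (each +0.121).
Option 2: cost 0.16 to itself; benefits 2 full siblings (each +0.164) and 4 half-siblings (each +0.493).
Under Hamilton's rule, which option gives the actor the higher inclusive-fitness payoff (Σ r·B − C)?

Option 2

Option 1: r to a half-niece or half-nephew = 0.125.
Option 1: Σ r·B − C = (2·0.125·0.121) − 0.48 = -0.44975.
Option 2: r to a full sibling = 0.5.
Option 2: r to a half-sibling = 0.25.
Option 2: Σ r·B − C = (2·0.5·0.164 + 4·0.25·0.493) − 0.16 = 0.497.
Option 2 has the higher net inclusive-fitness payoff.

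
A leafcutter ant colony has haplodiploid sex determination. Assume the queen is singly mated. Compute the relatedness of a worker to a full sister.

0.75

Haplodiploid full sisters inherit their father's entire haploid genome identically (contributing 1/2) and on average half of their mother's contribution (1/2 · 1/2 = 1/4); r = 1/2 + 1/4 = 3/4.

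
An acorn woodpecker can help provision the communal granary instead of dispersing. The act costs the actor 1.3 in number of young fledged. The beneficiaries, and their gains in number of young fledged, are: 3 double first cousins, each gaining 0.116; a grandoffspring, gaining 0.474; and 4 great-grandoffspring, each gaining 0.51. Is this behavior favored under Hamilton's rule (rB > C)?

No

Hamilton's rule: the trait is favored when the sum of r·B over every recipient exceeds the actor's cost C.
r to a double first cousin = 1/4 (double first cousins share both grandparent pairs — four paths of length 4: r = 4·(1/2)^4 = 1/4).
r to a grandoffspring = 0.25 (two parent–offspring links: r = (1/2)^2 = 1/4).
r to a great-grandoffspring = 0.125 (three parent–offspring links: r = (1/2)^3 = 1/8).
Summing one r·B term per recipient: 3·0.25·0.116 + 1·0.25·0.474 + 4·0.125·0.51 = 0.4605.
0.4605 < 1.3: the indirect benefit is less than the cost.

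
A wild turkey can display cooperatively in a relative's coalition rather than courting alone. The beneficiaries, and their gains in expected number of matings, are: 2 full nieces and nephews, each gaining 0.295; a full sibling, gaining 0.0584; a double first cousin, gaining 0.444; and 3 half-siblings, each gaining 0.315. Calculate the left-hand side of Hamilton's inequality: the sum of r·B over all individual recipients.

r to a full niece or nephew = 1/4 (full aunt/uncle↔niece/nephew: two paths of length 3 through the shared grandparent pair: r = 2·(1/2)^3 = 1/4).
r to a full sibling = 1/2 (full sibs share both parents — two paths of length 2: r = 2·(1/2)^2 = 1/2).
r to a double first cousin = 0.25 (double first cousins share both grandparent pairs — four paths of length 4: r = 4·(1/2)^4 = 1/4).
r to a half-sibling = 0.25 (half-sibs share one parent — one path of length 2: r = (1/2)^2 = 1/4).
Summing one r·B term per recipient: 2·0.25·0.295 + 1·0.5·0.0584 + 1·0.25·0.444 + 3·0.25·0.315 = 0.52395.

0.52395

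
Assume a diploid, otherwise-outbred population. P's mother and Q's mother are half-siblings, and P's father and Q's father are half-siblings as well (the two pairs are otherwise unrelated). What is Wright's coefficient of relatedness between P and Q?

0.125

With two independent routes of shared ancestry, r is the sum of the two contributions.
P and Q are related in two ways: half first cousins through their mothers (r = 1/16) and half first cousins through their fathers (r = 1/16).
r = 1/16 + 1/16 = 1/8 = 0.125.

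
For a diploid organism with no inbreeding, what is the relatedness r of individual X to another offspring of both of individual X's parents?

Each parent–offspring link contributes a factor of 1/2, and independent paths through distinct common ancestors add.
Full sibs share both parents — two paths of length 2: r = 2·(1/2)^2 = 1/2.

0.5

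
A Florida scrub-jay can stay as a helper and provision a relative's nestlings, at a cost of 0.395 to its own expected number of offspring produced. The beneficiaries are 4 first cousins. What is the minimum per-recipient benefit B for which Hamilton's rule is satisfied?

r to a first cousin = 1/8 (first cousins share one grandparent pair — two paths of length 4: r = 2·(1/2)^4 = 1/8).
Hamilton's rule with n recipients of equal r: n·r·B > C, so B > C/(n·r) = 0.395/(4·0.125) = 0.79.

0.79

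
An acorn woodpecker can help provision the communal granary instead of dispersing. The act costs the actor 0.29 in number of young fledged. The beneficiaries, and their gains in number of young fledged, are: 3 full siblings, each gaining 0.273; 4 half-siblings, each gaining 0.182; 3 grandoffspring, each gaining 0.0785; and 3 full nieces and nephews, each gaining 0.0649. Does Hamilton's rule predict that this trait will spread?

Yes

Hamilton's rule: the trait is favored when the sum of r·B over every recipient exceeds the actor's cost C.
r to a full sibling = 0.5 (full sibs share both parents — two paths of length 2: r = 2·(1/2)^2 = 1/2).
r to a half-sibling = 0.25 (half-sibs share one parent — one path of length 2: r = (1/2)^2 = 1/4).
r to a grandoffspring = 1/4 (two parent–offspring links: r = (1/2)^2 = 1/4).
r to a full niece or nephew = 1/4 (full aunt/uncle↔niece/nephew: two paths of length 3 through the shared grandparent pair: r = 2·(1/2)^3 = 1/4).
Summing one r·B term per recipient: 3·0.5·0.273 + 4·0.25·0.182 + 3·0.25·0.0785 + 3·0.25·0.0649 = 0.69905.
0.69905 > 0.29: the indirect benefit exceeds the cost.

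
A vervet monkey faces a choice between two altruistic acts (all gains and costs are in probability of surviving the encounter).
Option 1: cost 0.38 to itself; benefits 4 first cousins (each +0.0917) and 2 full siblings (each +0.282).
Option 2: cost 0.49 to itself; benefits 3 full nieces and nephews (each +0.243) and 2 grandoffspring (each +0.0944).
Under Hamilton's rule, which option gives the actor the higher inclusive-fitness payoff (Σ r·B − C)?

Option 1: r to a first cousin = 0.125.
Option 1: r to a full sibling = 0.5.
Option 1: Σ r·B − C = (4·0.125·0.0917 + 2·0.5·0.282) − 0.38 = -0.05215.
Option 2: r to a full niece or nephew = 0.25.
Option 2: r to a grandoffspring = 0.25.
Option 2: Σ r·B − C = (3·0.25·0.243 + 2·0.25·0.0944) − 0.49 = -0.26055.
Option 1 has the higher net inclusive-fitness payoff.

Option 1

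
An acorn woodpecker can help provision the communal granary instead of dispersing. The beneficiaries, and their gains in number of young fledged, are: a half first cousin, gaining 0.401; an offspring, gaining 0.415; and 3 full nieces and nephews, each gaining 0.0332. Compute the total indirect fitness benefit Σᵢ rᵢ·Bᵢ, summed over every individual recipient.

0.2574625

r to a half first cousin = 0.0625 (half first cousins share one grandparent — one path of length 4: r = (1/2)^4 = 1/16).
r to an offspring = 1/2 (one parent–offspring link: r = (1/2)^1 = 1/2).
r to a full niece or nephew = 0.25 (full aunt/uncle↔niece/nephew: two paths of length 3 through the shared grandparent pair: r = 2·(1/2)^3 = 1/4).
Summing one r·B term per recipient: 1·0.0625·0.401 + 1·0.5·0.415 + 3·0.25·0.0332 = 0.2574625.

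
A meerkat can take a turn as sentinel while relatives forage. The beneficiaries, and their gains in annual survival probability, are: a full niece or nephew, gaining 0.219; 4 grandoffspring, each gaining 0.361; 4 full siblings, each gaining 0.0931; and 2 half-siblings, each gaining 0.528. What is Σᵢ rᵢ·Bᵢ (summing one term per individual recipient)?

r to a full niece or nephew = 1/4 (full aunt/uncle↔niece/nephew: two paths of length 3 through the shared grandparent pair: r = 2·(1/2)^3 = 1/4).
r to a grandoffspring = 1/4 (two parent–offspring links: r = (1/2)^2 = 1/4).
r to a full sibling = 0.5 (full sibs share both parents — two paths of length 2: r = 2·(1/2)^2 = 1/2).
r to a half-sibling = 1/4 (half-sibs share one parent — one path of length 2: r = (1/2)^2 = 1/4).
Summing one r·B term per recipient: 1·0.25·0.219 + 4·0.25·0.361 + 4·0.5·0.0931 + 2·0.25·0.528 = 0.86595.

0.86595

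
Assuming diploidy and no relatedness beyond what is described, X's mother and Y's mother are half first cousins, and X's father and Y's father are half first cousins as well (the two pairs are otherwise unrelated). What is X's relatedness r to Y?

Independent pedigree routes through distinct common ancestors add.
X and Y are related in two ways: half second cousins through their mothers (r = 1/64) and half second cousins through their fathers (r = 1/64).
r = 1/64 + 1/64 = 1/32 = 0.03125.

0.03125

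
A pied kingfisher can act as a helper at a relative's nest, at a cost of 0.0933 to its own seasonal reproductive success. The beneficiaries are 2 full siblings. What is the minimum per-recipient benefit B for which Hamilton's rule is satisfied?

r to a full sibling = 0.5 (full sibs share both parents — two paths of length 2: r = 2·(1/2)^2 = 1/2).
Hamilton's rule with n recipients of equal r: n·r·B > C, so B > C/(n·r) = 0.0933/(2·0.5) = 0.0933.

0.0933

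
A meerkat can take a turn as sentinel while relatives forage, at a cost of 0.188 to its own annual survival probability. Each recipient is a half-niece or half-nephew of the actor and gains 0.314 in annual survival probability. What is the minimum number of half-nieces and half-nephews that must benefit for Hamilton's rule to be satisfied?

5

r to a half-niece or half-nephew = 0.125 (half-aunt/uncle↔niece/nephew: one path of length 3: r = (1/2)^3 = 1/8).
Hamilton's rule: n·r·B > C  ⇒  n > C/(r·B) = 0.188/(0.125·0.314) = 4.79.
The smallest integer exceeding 4.79 is 5.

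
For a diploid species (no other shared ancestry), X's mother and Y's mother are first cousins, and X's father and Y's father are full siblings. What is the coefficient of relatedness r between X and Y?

Independent pedigree routes through distinct common ancestors add.
X and Y are related in two ways: second cousins through their mothers (r = 1/32) and first cousins through their fathers (r = 1/8).
r = 1/32 + 1/8 = 5/32 = 0.15625.

0.15625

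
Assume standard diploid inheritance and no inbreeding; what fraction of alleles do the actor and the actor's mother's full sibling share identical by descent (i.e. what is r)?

0.25

Each parent–offspring link contributes a factor of 1/2, and independent paths through distinct common ancestors add.
Full aunt/uncle↔niece/nephew: two paths of length 3 through the shared grandparent pair: r = 2·(1/2)^3 = 1/4.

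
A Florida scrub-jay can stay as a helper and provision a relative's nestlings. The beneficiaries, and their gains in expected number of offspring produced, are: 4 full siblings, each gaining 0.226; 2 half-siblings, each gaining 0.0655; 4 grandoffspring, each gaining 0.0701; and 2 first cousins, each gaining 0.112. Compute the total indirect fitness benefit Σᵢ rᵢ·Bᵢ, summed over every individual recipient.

0.58285

r to a full sibling = 0.5 (full sibs share both parents — two paths of length 2: r = 2·(1/2)^2 = 1/2).
r to a half-sibling = 0.25 (half-sibs share one parent — one path of length 2: r = (1/2)^2 = 1/4).
r to a grandoffspring = 0.25 (two parent–offspring links: r = (1/2)^2 = 1/4).
r to a first cousin = 0.125 (first cousins share one grandparent pair — two paths of length 4: r = 2·(1/2)^4 = 1/8).
Summing one r·B term per recipient: 4·0.5·0.226 + 2·0.25·0.0655 + 4·0.25·0.0701 + 2·0.125·0.112 = 0.58285.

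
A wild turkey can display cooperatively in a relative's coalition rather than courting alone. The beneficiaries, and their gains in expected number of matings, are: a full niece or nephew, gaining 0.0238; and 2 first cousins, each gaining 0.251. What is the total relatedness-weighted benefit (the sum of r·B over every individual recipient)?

r to a full niece or nephew = 0.25 (full aunt/uncle↔niece/nephew: two paths of length 3 through the shared grandparent pair: r = 2·(1/2)^3 = 1/4).
r to a first cousin = 1/8 (first cousins share one grandparent pair — two paths of length 4: r = 2·(1/2)^4 = 1/8).
Summing one r·B term per recipient: 1·0.25·0.0238 + 2·0.125·0.251 = 0.0687.

0.0687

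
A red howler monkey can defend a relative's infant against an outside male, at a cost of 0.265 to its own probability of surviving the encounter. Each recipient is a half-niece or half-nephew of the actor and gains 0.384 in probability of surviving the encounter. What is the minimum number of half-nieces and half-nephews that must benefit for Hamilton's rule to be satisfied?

r to a half-niece or half-nephew = 1/8 (half-aunt/uncle↔niece/nephew: one path of length 3: r = (1/2)^3 = 1/8).
Hamilton's rule: n·r·B > C  ⇒  n > C/(r·B) = 0.265/(0.125·0.384) = 5.521.
The smallest integer exceeding 5.521 is 6.

6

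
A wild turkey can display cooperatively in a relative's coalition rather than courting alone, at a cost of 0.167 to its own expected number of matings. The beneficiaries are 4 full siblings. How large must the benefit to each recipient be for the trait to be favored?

0.0835

r to a full sibling = 0.5 (full sibs share both parents — two paths of length 2: r = 2·(1/2)^2 = 1/2).
Hamilton's rule with n recipients of equal r: n·r·B > C, so B > C/(n·r) = 0.167/(4·0.5) = 0.0835.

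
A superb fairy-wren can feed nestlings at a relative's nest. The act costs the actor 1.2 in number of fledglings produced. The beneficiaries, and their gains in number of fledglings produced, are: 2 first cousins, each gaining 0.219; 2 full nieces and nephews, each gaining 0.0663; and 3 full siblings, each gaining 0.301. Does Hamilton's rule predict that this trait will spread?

Hamilton's rule: the trait is favored when the sum of r·B over every recipient exceeds the actor's cost C.
r to a first cousin = 1/8 (first cousins share one grandparent pair — two paths of length 4: r = 2·(1/2)^4 = 1/8).
r to a full niece or nephew = 0.25 (full aunt/uncle↔niece/nephew: two paths of length 3 through the shared grandparent pair: r = 2·(1/2)^3 = 1/4).
r to a full sibling = 0.5 (full sibs share both parents — two paths of length 2: r = 2·(1/2)^2 = 1/2).
Summing one r·B term per recipient: 2·0.125·0.219 + 2·0.25·0.0663 + 3·0.5·0.301 = 0.5394.
0.5394 < 1.2: the indirect benefit is less than the cost.

No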